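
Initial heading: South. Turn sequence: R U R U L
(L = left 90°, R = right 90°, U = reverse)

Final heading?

Answer: Final heading: West

Derivation:
Start: South
  R (right (90° clockwise)) -> West
  U (U-turn (180°)) -> East
  R (right (90° clockwise)) -> South
  U (U-turn (180°)) -> North
  L (left (90° counter-clockwise)) -> West
Final: West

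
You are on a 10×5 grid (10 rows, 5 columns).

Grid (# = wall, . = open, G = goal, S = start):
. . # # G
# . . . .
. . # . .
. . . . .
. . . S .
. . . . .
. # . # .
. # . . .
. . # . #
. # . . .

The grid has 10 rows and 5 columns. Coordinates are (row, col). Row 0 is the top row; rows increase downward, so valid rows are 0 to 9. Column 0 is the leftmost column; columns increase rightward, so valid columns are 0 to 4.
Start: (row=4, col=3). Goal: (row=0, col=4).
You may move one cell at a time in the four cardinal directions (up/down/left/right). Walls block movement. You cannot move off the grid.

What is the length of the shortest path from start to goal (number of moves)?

Answer: Shortest path length: 5

Derivation:
BFS from (row=4, col=3) until reaching (row=0, col=4):
  Distance 0: (row=4, col=3)
  Distance 1: (row=3, col=3), (row=4, col=2), (row=4, col=4), (row=5, col=3)
  Distance 2: (row=2, col=3), (row=3, col=2), (row=3, col=4), (row=4, col=1), (row=5, col=2), (row=5, col=4)
  Distance 3: (row=1, col=3), (row=2, col=4), (row=3, col=1), (row=4, col=0), (row=5, col=1), (row=6, col=2), (row=6, col=4)
  Distance 4: (row=1, col=2), (row=1, col=4), (row=2, col=1), (row=3, col=0), (row=5, col=0), (row=7, col=2), (row=7, col=4)
  Distance 5: (row=0, col=4), (row=1, col=1), (row=2, col=0), (row=6, col=0), (row=7, col=3)  <- goal reached here
One shortest path (5 moves): (row=4, col=3) -> (row=4, col=4) -> (row=3, col=4) -> (row=2, col=4) -> (row=1, col=4) -> (row=0, col=4)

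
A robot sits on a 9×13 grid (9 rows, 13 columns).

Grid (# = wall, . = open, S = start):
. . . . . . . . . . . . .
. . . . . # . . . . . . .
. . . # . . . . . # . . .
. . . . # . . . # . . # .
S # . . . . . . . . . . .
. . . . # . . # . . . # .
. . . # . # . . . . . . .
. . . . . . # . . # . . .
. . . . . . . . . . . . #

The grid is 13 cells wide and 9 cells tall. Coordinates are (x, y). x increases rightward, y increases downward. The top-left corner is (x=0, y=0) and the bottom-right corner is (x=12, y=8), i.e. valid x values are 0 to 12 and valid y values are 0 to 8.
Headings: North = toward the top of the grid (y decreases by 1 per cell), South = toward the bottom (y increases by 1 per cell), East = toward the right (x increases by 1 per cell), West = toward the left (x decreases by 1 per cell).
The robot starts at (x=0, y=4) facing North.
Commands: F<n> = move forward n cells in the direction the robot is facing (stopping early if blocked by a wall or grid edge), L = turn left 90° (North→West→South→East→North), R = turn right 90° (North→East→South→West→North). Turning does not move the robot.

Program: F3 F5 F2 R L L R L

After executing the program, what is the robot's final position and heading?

Start: (x=0, y=4), facing North
  F3: move forward 3, now at (x=0, y=1)
  F5: move forward 1/5 (blocked), now at (x=0, y=0)
  F2: move forward 0/2 (blocked), now at (x=0, y=0)
  R: turn right, now facing East
  L: turn left, now facing North
  L: turn left, now facing West
  R: turn right, now facing North
  L: turn left, now facing West
Final: (x=0, y=0), facing West

Answer: Final position: (x=0, y=0), facing West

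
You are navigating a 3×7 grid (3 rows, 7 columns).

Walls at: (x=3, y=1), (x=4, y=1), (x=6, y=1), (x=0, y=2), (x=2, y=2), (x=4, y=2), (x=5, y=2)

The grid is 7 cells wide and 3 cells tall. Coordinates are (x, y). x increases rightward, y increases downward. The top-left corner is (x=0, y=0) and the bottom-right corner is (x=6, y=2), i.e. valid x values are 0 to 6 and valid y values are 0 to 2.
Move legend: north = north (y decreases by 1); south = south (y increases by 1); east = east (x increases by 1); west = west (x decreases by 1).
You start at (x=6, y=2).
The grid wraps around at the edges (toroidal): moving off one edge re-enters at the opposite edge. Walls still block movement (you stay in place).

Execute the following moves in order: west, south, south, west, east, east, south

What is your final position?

Start: (x=6, y=2)
  west (west): blocked, stay at (x=6, y=2)
  south (south): (x=6, y=2) -> (x=6, y=0)
  south (south): blocked, stay at (x=6, y=0)
  west (west): (x=6, y=0) -> (x=5, y=0)
  east (east): (x=5, y=0) -> (x=6, y=0)
  east (east): (x=6, y=0) -> (x=0, y=0)
  south (south): (x=0, y=0) -> (x=0, y=1)
Final: (x=0, y=1)

Answer: Final position: (x=0, y=1)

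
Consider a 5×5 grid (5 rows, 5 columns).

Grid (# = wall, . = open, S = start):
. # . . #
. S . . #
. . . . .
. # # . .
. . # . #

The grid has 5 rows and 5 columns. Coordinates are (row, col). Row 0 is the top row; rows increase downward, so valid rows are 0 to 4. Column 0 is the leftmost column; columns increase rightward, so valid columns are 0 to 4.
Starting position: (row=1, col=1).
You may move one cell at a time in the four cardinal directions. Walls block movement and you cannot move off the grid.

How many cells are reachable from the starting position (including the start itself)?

Answer: Reachable cells: 18

Derivation:
BFS flood-fill from (row=1, col=1):
  Distance 0: (row=1, col=1)
  Distance 1: (row=1, col=0), (row=1, col=2), (row=2, col=1)
  Distance 2: (row=0, col=0), (row=0, col=2), (row=1, col=3), (row=2, col=0), (row=2, col=2)
  Distance 3: (row=0, col=3), (row=2, col=3), (row=3, col=0)
  Distance 4: (row=2, col=4), (row=3, col=3), (row=4, col=0)
  Distance 5: (row=3, col=4), (row=4, col=1), (row=4, col=3)
Total reachable: 18 (grid has 18 open cells total)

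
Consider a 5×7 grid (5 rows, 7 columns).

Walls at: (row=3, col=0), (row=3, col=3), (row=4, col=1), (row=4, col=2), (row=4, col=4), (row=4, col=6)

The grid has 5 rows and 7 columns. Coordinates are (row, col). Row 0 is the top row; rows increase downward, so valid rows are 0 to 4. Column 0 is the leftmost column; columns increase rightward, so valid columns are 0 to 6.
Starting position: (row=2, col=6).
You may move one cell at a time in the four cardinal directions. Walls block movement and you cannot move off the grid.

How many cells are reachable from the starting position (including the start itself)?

BFS flood-fill from (row=2, col=6):
  Distance 0: (row=2, col=6)
  Distance 1: (row=1, col=6), (row=2, col=5), (row=3, col=6)
  Distance 2: (row=0, col=6), (row=1, col=5), (row=2, col=4), (row=3, col=5)
  Distance 3: (row=0, col=5), (row=1, col=4), (row=2, col=3), (row=3, col=4), (row=4, col=5)
  Distance 4: (row=0, col=4), (row=1, col=3), (row=2, col=2)
  Distance 5: (row=0, col=3), (row=1, col=2), (row=2, col=1), (row=3, col=2)
  Distance 6: (row=0, col=2), (row=1, col=1), (row=2, col=0), (row=3, col=1)
  Distance 7: (row=0, col=1), (row=1, col=0)
  Distance 8: (row=0, col=0)
Total reachable: 27 (grid has 29 open cells total)

Answer: Reachable cells: 27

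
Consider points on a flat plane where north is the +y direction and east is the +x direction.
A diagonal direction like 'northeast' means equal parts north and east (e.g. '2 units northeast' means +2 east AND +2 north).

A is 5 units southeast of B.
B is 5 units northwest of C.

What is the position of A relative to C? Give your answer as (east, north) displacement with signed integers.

Answer: A is at (east=0, north=0) relative to C.

Derivation:
Place C at the origin (east=0, north=0).
  B is 5 units northwest of C: delta (east=-5, north=+5); B at (east=-5, north=5).
  A is 5 units southeast of B: delta (east=+5, north=-5); A at (east=0, north=0).
Therefore A relative to C: (east=0, north=0).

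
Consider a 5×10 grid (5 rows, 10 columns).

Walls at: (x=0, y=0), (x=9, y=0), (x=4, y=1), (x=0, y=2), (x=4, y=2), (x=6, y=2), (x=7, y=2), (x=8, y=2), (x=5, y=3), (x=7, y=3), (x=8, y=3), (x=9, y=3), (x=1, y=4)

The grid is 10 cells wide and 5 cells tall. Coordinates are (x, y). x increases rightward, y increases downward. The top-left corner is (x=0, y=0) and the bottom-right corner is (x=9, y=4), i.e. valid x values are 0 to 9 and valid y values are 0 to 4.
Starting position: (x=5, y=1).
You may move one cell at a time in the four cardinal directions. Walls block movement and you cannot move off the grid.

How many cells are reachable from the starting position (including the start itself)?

BFS flood-fill from (x=5, y=1):
  Distance 0: (x=5, y=1)
  Distance 1: (x=5, y=0), (x=6, y=1), (x=5, y=2)
  Distance 2: (x=4, y=0), (x=6, y=0), (x=7, y=1)
  Distance 3: (x=3, y=0), (x=7, y=0), (x=8, y=1)
  Distance 4: (x=2, y=0), (x=8, y=0), (x=3, y=1), (x=9, y=1)
  Distance 5: (x=1, y=0), (x=2, y=1), (x=3, y=2), (x=9, y=2)
  Distance 6: (x=1, y=1), (x=2, y=2), (x=3, y=3)
  Distance 7: (x=0, y=1), (x=1, y=2), (x=2, y=3), (x=4, y=3), (x=3, y=4)
  Distance 8: (x=1, y=3), (x=2, y=4), (x=4, y=4)
  Distance 9: (x=0, y=3), (x=5, y=4)
  Distance 10: (x=0, y=4), (x=6, y=4)
  Distance 11: (x=6, y=3), (x=7, y=4)
  Distance 12: (x=8, y=4)
  Distance 13: (x=9, y=4)
Total reachable: 37 (grid has 37 open cells total)

Answer: Reachable cells: 37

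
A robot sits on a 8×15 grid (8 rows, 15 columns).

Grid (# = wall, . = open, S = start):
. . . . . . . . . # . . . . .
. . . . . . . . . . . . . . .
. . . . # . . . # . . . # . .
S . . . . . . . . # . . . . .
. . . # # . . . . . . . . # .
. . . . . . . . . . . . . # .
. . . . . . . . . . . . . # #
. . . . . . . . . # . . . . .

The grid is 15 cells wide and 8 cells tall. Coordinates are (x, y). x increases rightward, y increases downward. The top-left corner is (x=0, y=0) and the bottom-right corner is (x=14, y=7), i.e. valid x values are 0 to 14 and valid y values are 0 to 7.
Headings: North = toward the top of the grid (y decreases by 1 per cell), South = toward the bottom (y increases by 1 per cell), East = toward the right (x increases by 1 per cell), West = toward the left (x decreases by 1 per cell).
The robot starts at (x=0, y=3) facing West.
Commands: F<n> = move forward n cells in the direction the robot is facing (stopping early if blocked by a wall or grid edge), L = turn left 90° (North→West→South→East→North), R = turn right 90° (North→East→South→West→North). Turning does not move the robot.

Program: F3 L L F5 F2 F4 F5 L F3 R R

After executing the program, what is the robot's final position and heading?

Answer: Final position: (x=8, y=3), facing South

Derivation:
Start: (x=0, y=3), facing West
  F3: move forward 0/3 (blocked), now at (x=0, y=3)
  L: turn left, now facing South
  L: turn left, now facing East
  F5: move forward 5, now at (x=5, y=3)
  F2: move forward 2, now at (x=7, y=3)
  F4: move forward 1/4 (blocked), now at (x=8, y=3)
  F5: move forward 0/5 (blocked), now at (x=8, y=3)
  L: turn left, now facing North
  F3: move forward 0/3 (blocked), now at (x=8, y=3)
  R: turn right, now facing East
  R: turn right, now facing South
Final: (x=8, y=3), facing South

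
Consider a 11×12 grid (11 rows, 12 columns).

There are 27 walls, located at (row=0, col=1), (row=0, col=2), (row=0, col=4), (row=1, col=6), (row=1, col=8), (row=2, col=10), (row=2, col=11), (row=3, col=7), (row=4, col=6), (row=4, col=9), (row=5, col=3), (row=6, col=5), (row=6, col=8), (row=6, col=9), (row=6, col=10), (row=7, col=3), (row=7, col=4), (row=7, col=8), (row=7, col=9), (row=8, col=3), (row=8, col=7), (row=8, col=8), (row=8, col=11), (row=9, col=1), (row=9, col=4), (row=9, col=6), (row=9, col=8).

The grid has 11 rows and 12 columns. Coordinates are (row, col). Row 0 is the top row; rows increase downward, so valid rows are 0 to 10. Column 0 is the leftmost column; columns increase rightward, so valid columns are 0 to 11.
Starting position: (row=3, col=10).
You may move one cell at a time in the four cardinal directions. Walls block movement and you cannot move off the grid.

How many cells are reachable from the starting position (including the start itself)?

BFS flood-fill from (row=3, col=10):
  Distance 0: (row=3, col=10)
  Distance 1: (row=3, col=9), (row=3, col=11), (row=4, col=10)
  Distance 2: (row=2, col=9), (row=3, col=8), (row=4, col=11), (row=5, col=10)
  Distance 3: (row=1, col=9), (row=2, col=8), (row=4, col=8), (row=5, col=9), (row=5, col=11)
  Distance 4: (row=0, col=9), (row=1, col=10), (row=2, col=7), (row=4, col=7), (row=5, col=8), (row=6, col=11)
  Distance 5: (row=0, col=8), (row=0, col=10), (row=1, col=7), (row=1, col=11), (row=2, col=6), (row=5, col=7), (row=7, col=11)
  Distance 6: (row=0, col=7), (row=0, col=11), (row=2, col=5), (row=3, col=6), (row=5, col=6), (row=6, col=7), (row=7, col=10)
  Distance 7: (row=0, col=6), (row=1, col=5), (row=2, col=4), (row=3, col=5), (row=5, col=5), (row=6, col=6), (row=7, col=7), (row=8, col=10)
  Distance 8: (row=0, col=5), (row=1, col=4), (row=2, col=3), (row=3, col=4), (row=4, col=5), (row=5, col=4), (row=7, col=6), (row=8, col=9), (row=9, col=10)
  Distance 9: (row=1, col=3), (row=2, col=2), (row=3, col=3), (row=4, col=4), (row=6, col=4), (row=7, col=5), (row=8, col=6), (row=9, col=9), (row=9, col=11), (row=10, col=10)
  Distance 10: (row=0, col=3), (row=1, col=2), (row=2, col=1), (row=3, col=2), (row=4, col=3), (row=6, col=3), (row=8, col=5), (row=10, col=9), (row=10, col=11)
  Distance 11: (row=1, col=1), (row=2, col=0), (row=3, col=1), (row=4, col=2), (row=6, col=2), (row=8, col=4), (row=9, col=5), (row=10, col=8)
  Distance 12: (row=1, col=0), (row=3, col=0), (row=4, col=1), (row=5, col=2), (row=6, col=1), (row=7, col=2), (row=10, col=5), (row=10, col=7)
  Distance 13: (row=0, col=0), (row=4, col=0), (row=5, col=1), (row=6, col=0), (row=7, col=1), (row=8, col=2), (row=9, col=7), (row=10, col=4), (row=10, col=6)
  Distance 14: (row=5, col=0), (row=7, col=0), (row=8, col=1), (row=9, col=2), (row=10, col=3)
  Distance 15: (row=8, col=0), (row=9, col=3), (row=10, col=2)
  Distance 16: (row=9, col=0), (row=10, col=1)
  Distance 17: (row=10, col=0)
Total reachable: 105 (grid has 105 open cells total)

Answer: Reachable cells: 105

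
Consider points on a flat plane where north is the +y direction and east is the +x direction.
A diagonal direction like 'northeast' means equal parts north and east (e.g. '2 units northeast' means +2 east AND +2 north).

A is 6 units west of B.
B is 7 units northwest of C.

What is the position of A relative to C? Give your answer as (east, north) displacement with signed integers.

Place C at the origin (east=0, north=0).
  B is 7 units northwest of C: delta (east=-7, north=+7); B at (east=-7, north=7).
  A is 6 units west of B: delta (east=-6, north=+0); A at (east=-13, north=7).
Therefore A relative to C: (east=-13, north=7).

Answer: A is at (east=-13, north=7) relative to C.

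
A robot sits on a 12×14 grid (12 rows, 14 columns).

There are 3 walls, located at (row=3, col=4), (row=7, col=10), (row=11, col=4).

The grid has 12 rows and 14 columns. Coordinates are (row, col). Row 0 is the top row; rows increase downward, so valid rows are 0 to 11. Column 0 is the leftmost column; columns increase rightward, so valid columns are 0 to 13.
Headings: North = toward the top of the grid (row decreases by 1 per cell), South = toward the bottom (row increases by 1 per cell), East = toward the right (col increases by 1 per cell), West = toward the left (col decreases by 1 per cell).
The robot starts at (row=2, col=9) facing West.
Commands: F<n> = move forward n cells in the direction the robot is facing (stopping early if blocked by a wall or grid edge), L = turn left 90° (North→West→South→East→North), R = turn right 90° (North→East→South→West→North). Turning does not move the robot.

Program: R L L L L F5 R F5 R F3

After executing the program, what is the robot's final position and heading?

Start: (row=2, col=9), facing West
  R: turn right, now facing North
  L: turn left, now facing West
  L: turn left, now facing South
  L: turn left, now facing East
  L: turn left, now facing North
  F5: move forward 2/5 (blocked), now at (row=0, col=9)
  R: turn right, now facing East
  F5: move forward 4/5 (blocked), now at (row=0, col=13)
  R: turn right, now facing South
  F3: move forward 3, now at (row=3, col=13)
Final: (row=3, col=13), facing South

Answer: Final position: (row=3, col=13), facing South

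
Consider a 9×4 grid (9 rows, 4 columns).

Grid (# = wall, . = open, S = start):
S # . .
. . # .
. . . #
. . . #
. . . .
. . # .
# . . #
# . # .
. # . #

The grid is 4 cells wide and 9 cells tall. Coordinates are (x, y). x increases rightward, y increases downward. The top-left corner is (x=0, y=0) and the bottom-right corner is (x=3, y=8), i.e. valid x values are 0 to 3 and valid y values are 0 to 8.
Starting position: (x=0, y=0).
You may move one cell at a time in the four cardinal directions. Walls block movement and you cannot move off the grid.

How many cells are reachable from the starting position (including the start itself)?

Answer: Reachable cells: 19

Derivation:
BFS flood-fill from (x=0, y=0):
  Distance 0: (x=0, y=0)
  Distance 1: (x=0, y=1)
  Distance 2: (x=1, y=1), (x=0, y=2)
  Distance 3: (x=1, y=2), (x=0, y=3)
  Distance 4: (x=2, y=2), (x=1, y=3), (x=0, y=4)
  Distance 5: (x=2, y=3), (x=1, y=4), (x=0, y=5)
  Distance 6: (x=2, y=4), (x=1, y=5)
  Distance 7: (x=3, y=4), (x=1, y=6)
  Distance 8: (x=3, y=5), (x=2, y=6), (x=1, y=7)
Total reachable: 19 (grid has 25 open cells total)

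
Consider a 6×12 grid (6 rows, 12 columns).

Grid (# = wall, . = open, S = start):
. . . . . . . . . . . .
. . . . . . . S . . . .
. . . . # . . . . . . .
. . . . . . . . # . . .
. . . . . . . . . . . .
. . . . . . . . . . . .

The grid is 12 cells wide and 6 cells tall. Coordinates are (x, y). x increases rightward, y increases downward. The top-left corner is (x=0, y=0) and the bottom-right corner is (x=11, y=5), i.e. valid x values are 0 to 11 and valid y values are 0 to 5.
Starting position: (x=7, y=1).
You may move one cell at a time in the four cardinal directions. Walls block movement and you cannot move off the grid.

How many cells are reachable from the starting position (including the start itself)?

Answer: Reachable cells: 70

Derivation:
BFS flood-fill from (x=7, y=1):
  Distance 0: (x=7, y=1)
  Distance 1: (x=7, y=0), (x=6, y=1), (x=8, y=1), (x=7, y=2)
  Distance 2: (x=6, y=0), (x=8, y=0), (x=5, y=1), (x=9, y=1), (x=6, y=2), (x=8, y=2), (x=7, y=3)
  Distance 3: (x=5, y=0), (x=9, y=0), (x=4, y=1), (x=10, y=1), (x=5, y=2), (x=9, y=2), (x=6, y=3), (x=7, y=4)
  Distance 4: (x=4, y=0), (x=10, y=0), (x=3, y=1), (x=11, y=1), (x=10, y=2), (x=5, y=3), (x=9, y=3), (x=6, y=4), (x=8, y=4), (x=7, y=5)
  Distance 5: (x=3, y=0), (x=11, y=0), (x=2, y=1), (x=3, y=2), (x=11, y=2), (x=4, y=3), (x=10, y=3), (x=5, y=4), (x=9, y=4), (x=6, y=5), (x=8, y=5)
  Distance 6: (x=2, y=0), (x=1, y=1), (x=2, y=2), (x=3, y=3), (x=11, y=3), (x=4, y=4), (x=10, y=4), (x=5, y=5), (x=9, y=5)
  Distance 7: (x=1, y=0), (x=0, y=1), (x=1, y=2), (x=2, y=3), (x=3, y=4), (x=11, y=4), (x=4, y=5), (x=10, y=5)
  Distance 8: (x=0, y=0), (x=0, y=2), (x=1, y=3), (x=2, y=4), (x=3, y=5), (x=11, y=5)
  Distance 9: (x=0, y=3), (x=1, y=4), (x=2, y=5)
  Distance 10: (x=0, y=4), (x=1, y=5)
  Distance 11: (x=0, y=5)
Total reachable: 70 (grid has 70 open cells total)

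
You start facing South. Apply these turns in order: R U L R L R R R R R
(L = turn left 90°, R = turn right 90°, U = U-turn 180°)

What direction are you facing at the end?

Start: South
  R (right (90° clockwise)) -> West
  U (U-turn (180°)) -> East
  L (left (90° counter-clockwise)) -> North
  R (right (90° clockwise)) -> East
  L (left (90° counter-clockwise)) -> North
  R (right (90° clockwise)) -> East
  R (right (90° clockwise)) -> South
  R (right (90° clockwise)) -> West
  R (right (90° clockwise)) -> North
  R (right (90° clockwise)) -> East
Final: East

Answer: Final heading: East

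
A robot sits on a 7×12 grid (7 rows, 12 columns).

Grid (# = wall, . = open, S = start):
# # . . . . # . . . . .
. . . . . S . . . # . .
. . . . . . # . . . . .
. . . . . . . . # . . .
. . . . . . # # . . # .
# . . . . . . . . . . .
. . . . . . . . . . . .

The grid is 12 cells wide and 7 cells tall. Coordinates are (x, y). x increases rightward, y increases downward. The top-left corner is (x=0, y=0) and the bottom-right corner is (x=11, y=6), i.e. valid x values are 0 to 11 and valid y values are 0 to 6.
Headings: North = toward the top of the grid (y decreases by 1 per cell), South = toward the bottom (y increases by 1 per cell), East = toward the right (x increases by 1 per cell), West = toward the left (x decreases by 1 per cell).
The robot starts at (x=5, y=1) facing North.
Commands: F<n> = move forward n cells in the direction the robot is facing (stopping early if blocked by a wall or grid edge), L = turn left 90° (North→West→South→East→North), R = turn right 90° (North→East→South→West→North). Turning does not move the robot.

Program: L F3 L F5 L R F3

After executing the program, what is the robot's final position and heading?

Start: (x=5, y=1), facing North
  L: turn left, now facing West
  F3: move forward 3, now at (x=2, y=1)
  L: turn left, now facing South
  F5: move forward 5, now at (x=2, y=6)
  L: turn left, now facing East
  R: turn right, now facing South
  F3: move forward 0/3 (blocked), now at (x=2, y=6)
Final: (x=2, y=6), facing South

Answer: Final position: (x=2, y=6), facing South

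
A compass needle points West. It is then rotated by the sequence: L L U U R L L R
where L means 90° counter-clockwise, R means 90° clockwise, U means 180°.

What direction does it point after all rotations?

Answer: Final heading: East

Derivation:
Start: West
  L (left (90° counter-clockwise)) -> South
  L (left (90° counter-clockwise)) -> East
  U (U-turn (180°)) -> West
  U (U-turn (180°)) -> East
  R (right (90° clockwise)) -> South
  L (left (90° counter-clockwise)) -> East
  L (left (90° counter-clockwise)) -> North
  R (right (90° clockwise)) -> East
Final: East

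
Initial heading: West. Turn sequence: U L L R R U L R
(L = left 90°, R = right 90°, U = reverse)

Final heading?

Start: West
  U (U-turn (180°)) -> East
  L (left (90° counter-clockwise)) -> North
  L (left (90° counter-clockwise)) -> West
  R (right (90° clockwise)) -> North
  R (right (90° clockwise)) -> East
  U (U-turn (180°)) -> West
  L (left (90° counter-clockwise)) -> South
  R (right (90° clockwise)) -> West
Final: West

Answer: Final heading: West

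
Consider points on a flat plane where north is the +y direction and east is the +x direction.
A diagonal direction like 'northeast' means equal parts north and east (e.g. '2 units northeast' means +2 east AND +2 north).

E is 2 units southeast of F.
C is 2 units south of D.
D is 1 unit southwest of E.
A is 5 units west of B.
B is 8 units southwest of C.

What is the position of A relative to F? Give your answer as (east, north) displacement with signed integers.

Answer: A is at (east=-12, north=-13) relative to F.

Derivation:
Place F at the origin (east=0, north=0).
  E is 2 units southeast of F: delta (east=+2, north=-2); E at (east=2, north=-2).
  D is 1 unit southwest of E: delta (east=-1, north=-1); D at (east=1, north=-3).
  C is 2 units south of D: delta (east=+0, north=-2); C at (east=1, north=-5).
  B is 8 units southwest of C: delta (east=-8, north=-8); B at (east=-7, north=-13).
  A is 5 units west of B: delta (east=-5, north=+0); A at (east=-12, north=-13).
Therefore A relative to F: (east=-12, north=-13).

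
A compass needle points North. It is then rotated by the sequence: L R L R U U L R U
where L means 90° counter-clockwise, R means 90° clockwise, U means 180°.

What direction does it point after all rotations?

Answer: Final heading: South

Derivation:
Start: North
  L (left (90° counter-clockwise)) -> West
  R (right (90° clockwise)) -> North
  L (left (90° counter-clockwise)) -> West
  R (right (90° clockwise)) -> North
  U (U-turn (180°)) -> South
  U (U-turn (180°)) -> North
  L (left (90° counter-clockwise)) -> West
  R (right (90° clockwise)) -> North
  U (U-turn (180°)) -> South
Final: South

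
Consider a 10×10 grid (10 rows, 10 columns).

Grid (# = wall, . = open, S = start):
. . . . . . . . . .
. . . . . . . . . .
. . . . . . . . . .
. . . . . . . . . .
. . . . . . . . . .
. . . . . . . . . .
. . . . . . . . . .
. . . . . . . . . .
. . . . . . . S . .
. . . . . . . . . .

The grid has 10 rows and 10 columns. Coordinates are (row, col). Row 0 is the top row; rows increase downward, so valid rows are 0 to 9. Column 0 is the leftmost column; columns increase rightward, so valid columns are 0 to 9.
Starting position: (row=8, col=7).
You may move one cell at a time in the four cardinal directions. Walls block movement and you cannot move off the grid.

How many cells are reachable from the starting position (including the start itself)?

Answer: Reachable cells: 100

Derivation:
BFS flood-fill from (row=8, col=7):
  Distance 0: (row=8, col=7)
  Distance 1: (row=7, col=7), (row=8, col=6), (row=8, col=8), (row=9, col=7)
  Distance 2: (row=6, col=7), (row=7, col=6), (row=7, col=8), (row=8, col=5), (row=8, col=9), (row=9, col=6), (row=9, col=8)
  Distance 3: (row=5, col=7), (row=6, col=6), (row=6, col=8), (row=7, col=5), (row=7, col=9), (row=8, col=4), (row=9, col=5), (row=9, col=9)
  Distance 4: (row=4, col=7), (row=5, col=6), (row=5, col=8), (row=6, col=5), (row=6, col=9), (row=7, col=4), (row=8, col=3), (row=9, col=4)
  Distance 5: (row=3, col=7), (row=4, col=6), (row=4, col=8), (row=5, col=5), (row=5, col=9), (row=6, col=4), (row=7, col=3), (row=8, col=2), (row=9, col=3)
  Distance 6: (row=2, col=7), (row=3, col=6), (row=3, col=8), (row=4, col=5), (row=4, col=9), (row=5, col=4), (row=6, col=3), (row=7, col=2), (row=8, col=1), (row=9, col=2)
  Distance 7: (row=1, col=7), (row=2, col=6), (row=2, col=8), (row=3, col=5), (row=3, col=9), (row=4, col=4), (row=5, col=3), (row=6, col=2), (row=7, col=1), (row=8, col=0), (row=9, col=1)
  Distance 8: (row=0, col=7), (row=1, col=6), (row=1, col=8), (row=2, col=5), (row=2, col=9), (row=3, col=4), (row=4, col=3), (row=5, col=2), (row=6, col=1), (row=7, col=0), (row=9, col=0)
  Distance 9: (row=0, col=6), (row=0, col=8), (row=1, col=5), (row=1, col=9), (row=2, col=4), (row=3, col=3), (row=4, col=2), (row=5, col=1), (row=6, col=0)
  Distance 10: (row=0, col=5), (row=0, col=9), (row=1, col=4), (row=2, col=3), (row=3, col=2), (row=4, col=1), (row=5, col=0)
  Distance 11: (row=0, col=4), (row=1, col=3), (row=2, col=2), (row=3, col=1), (row=4, col=0)
  Distance 12: (row=0, col=3), (row=1, col=2), (row=2, col=1), (row=3, col=0)
  Distance 13: (row=0, col=2), (row=1, col=1), (row=2, col=0)
  Distance 14: (row=0, col=1), (row=1, col=0)
  Distance 15: (row=0, col=0)
Total reachable: 100 (grid has 100 open cells total)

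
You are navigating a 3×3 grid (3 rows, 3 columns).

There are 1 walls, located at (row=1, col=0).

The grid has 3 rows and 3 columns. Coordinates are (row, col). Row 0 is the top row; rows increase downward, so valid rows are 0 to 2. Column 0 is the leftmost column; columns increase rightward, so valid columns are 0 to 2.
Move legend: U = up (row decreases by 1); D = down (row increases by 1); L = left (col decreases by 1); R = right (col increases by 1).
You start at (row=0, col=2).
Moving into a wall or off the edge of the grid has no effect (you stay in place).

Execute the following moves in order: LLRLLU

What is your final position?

Answer: Final position: (row=0, col=0)

Derivation:
Start: (row=0, col=2)
  L (left): (row=0, col=2) -> (row=0, col=1)
  L (left): (row=0, col=1) -> (row=0, col=0)
  R (right): (row=0, col=0) -> (row=0, col=1)
  L (left): (row=0, col=1) -> (row=0, col=0)
  L (left): blocked, stay at (row=0, col=0)
  U (up): blocked, stay at (row=0, col=0)
Final: (row=0, col=0)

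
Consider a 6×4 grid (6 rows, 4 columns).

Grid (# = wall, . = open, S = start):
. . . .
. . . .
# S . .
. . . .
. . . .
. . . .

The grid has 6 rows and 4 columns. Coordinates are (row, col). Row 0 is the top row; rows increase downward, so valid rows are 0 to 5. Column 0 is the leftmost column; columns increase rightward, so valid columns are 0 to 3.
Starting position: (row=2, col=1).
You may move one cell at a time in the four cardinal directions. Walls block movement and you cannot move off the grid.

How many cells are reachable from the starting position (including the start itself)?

Answer: Reachable cells: 23

Derivation:
BFS flood-fill from (row=2, col=1):
  Distance 0: (row=2, col=1)
  Distance 1: (row=1, col=1), (row=2, col=2), (row=3, col=1)
  Distance 2: (row=0, col=1), (row=1, col=0), (row=1, col=2), (row=2, col=3), (row=3, col=0), (row=3, col=2), (row=4, col=1)
  Distance 3: (row=0, col=0), (row=0, col=2), (row=1, col=3), (row=3, col=3), (row=4, col=0), (row=4, col=2), (row=5, col=1)
  Distance 4: (row=0, col=3), (row=4, col=3), (row=5, col=0), (row=5, col=2)
  Distance 5: (row=5, col=3)
Total reachable: 23 (grid has 23 open cells total)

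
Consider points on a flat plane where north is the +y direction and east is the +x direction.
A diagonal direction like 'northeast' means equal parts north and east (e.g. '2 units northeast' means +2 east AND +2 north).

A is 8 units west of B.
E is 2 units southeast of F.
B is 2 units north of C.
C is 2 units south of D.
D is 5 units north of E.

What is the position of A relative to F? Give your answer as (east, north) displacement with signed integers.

Place F at the origin (east=0, north=0).
  E is 2 units southeast of F: delta (east=+2, north=-2); E at (east=2, north=-2).
  D is 5 units north of E: delta (east=+0, north=+5); D at (east=2, north=3).
  C is 2 units south of D: delta (east=+0, north=-2); C at (east=2, north=1).
  B is 2 units north of C: delta (east=+0, north=+2); B at (east=2, north=3).
  A is 8 units west of B: delta (east=-8, north=+0); A at (east=-6, north=3).
Therefore A relative to F: (east=-6, north=3).

Answer: A is at (east=-6, north=3) relative to F.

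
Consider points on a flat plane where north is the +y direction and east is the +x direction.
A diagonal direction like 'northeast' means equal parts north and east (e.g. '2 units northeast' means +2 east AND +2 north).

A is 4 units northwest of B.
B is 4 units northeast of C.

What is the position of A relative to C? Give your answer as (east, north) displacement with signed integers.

Place C at the origin (east=0, north=0).
  B is 4 units northeast of C: delta (east=+4, north=+4); B at (east=4, north=4).
  A is 4 units northwest of B: delta (east=-4, north=+4); A at (east=0, north=8).
Therefore A relative to C: (east=0, north=8).

Answer: A is at (east=0, north=8) relative to C.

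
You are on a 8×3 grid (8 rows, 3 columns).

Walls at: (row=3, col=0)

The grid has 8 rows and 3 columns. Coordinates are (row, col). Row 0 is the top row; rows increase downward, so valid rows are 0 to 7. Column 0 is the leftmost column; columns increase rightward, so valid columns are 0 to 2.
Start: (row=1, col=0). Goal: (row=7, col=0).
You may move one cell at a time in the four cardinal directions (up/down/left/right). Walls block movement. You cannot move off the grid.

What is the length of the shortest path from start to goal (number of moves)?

Answer: Shortest path length: 8

Derivation:
BFS from (row=1, col=0) until reaching (row=7, col=0):
  Distance 0: (row=1, col=0)
  Distance 1: (row=0, col=0), (row=1, col=1), (row=2, col=0)
  Distance 2: (row=0, col=1), (row=1, col=2), (row=2, col=1)
  Distance 3: (row=0, col=2), (row=2, col=2), (row=3, col=1)
  Distance 4: (row=3, col=2), (row=4, col=1)
  Distance 5: (row=4, col=0), (row=4, col=2), (row=5, col=1)
  Distance 6: (row=5, col=0), (row=5, col=2), (row=6, col=1)
  Distance 7: (row=6, col=0), (row=6, col=2), (row=7, col=1)
  Distance 8: (row=7, col=0), (row=7, col=2)  <- goal reached here
One shortest path (8 moves): (row=1, col=0) -> (row=1, col=1) -> (row=2, col=1) -> (row=3, col=1) -> (row=4, col=1) -> (row=4, col=0) -> (row=5, col=0) -> (row=6, col=0) -> (row=7, col=0)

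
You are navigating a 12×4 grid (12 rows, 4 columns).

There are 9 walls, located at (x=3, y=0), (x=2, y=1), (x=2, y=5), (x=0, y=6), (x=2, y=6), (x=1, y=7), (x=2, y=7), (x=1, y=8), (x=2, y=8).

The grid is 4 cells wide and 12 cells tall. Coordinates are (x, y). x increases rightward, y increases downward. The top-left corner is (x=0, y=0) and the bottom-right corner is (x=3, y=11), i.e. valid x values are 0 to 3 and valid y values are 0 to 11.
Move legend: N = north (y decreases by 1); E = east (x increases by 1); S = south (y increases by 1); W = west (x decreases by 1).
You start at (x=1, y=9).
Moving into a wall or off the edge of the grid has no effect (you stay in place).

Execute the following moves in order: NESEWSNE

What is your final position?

Start: (x=1, y=9)
  N (north): blocked, stay at (x=1, y=9)
  E (east): (x=1, y=9) -> (x=2, y=9)
  S (south): (x=2, y=9) -> (x=2, y=10)
  E (east): (x=2, y=10) -> (x=3, y=10)
  W (west): (x=3, y=10) -> (x=2, y=10)
  S (south): (x=2, y=10) -> (x=2, y=11)
  N (north): (x=2, y=11) -> (x=2, y=10)
  E (east): (x=2, y=10) -> (x=3, y=10)
Final: (x=3, y=10)

Answer: Final position: (x=3, y=10)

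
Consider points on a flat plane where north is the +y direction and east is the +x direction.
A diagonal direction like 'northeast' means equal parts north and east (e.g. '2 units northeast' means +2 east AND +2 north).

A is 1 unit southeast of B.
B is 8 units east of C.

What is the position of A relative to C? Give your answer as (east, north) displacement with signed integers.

Place C at the origin (east=0, north=0).
  B is 8 units east of C: delta (east=+8, north=+0); B at (east=8, north=0).
  A is 1 unit southeast of B: delta (east=+1, north=-1); A at (east=9, north=-1).
Therefore A relative to C: (east=9, north=-1).

Answer: A is at (east=9, north=-1) relative to C.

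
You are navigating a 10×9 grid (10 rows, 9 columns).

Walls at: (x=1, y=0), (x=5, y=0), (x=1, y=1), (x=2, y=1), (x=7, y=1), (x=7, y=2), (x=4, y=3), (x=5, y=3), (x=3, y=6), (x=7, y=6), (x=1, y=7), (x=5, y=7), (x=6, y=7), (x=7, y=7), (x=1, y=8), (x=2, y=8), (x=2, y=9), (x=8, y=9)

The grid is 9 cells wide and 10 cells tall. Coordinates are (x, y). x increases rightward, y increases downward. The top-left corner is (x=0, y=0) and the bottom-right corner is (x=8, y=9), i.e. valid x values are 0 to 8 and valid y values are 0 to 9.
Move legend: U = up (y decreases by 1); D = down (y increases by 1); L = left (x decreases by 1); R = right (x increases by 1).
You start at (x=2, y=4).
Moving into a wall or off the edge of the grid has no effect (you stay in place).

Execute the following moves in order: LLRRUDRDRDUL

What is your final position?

Answer: Final position: (x=3, y=5)

Derivation:
Start: (x=2, y=4)
  L (left): (x=2, y=4) -> (x=1, y=4)
  L (left): (x=1, y=4) -> (x=0, y=4)
  R (right): (x=0, y=4) -> (x=1, y=4)
  R (right): (x=1, y=4) -> (x=2, y=4)
  U (up): (x=2, y=4) -> (x=2, y=3)
  D (down): (x=2, y=3) -> (x=2, y=4)
  R (right): (x=2, y=4) -> (x=3, y=4)
  D (down): (x=3, y=4) -> (x=3, y=5)
  R (right): (x=3, y=5) -> (x=4, y=5)
  D (down): (x=4, y=5) -> (x=4, y=6)
  U (up): (x=4, y=6) -> (x=4, y=5)
  L (left): (x=4, y=5) -> (x=3, y=5)
Final: (x=3, y=5)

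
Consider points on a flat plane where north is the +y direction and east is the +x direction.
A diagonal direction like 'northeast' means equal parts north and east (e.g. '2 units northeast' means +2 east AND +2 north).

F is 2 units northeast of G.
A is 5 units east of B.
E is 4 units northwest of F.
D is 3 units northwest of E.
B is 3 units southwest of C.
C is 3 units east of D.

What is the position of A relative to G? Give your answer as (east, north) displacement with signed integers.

Place G at the origin (east=0, north=0).
  F is 2 units northeast of G: delta (east=+2, north=+2); F at (east=2, north=2).
  E is 4 units northwest of F: delta (east=-4, north=+4); E at (east=-2, north=6).
  D is 3 units northwest of E: delta (east=-3, north=+3); D at (east=-5, north=9).
  C is 3 units east of D: delta (east=+3, north=+0); C at (east=-2, north=9).
  B is 3 units southwest of C: delta (east=-3, north=-3); B at (east=-5, north=6).
  A is 5 units east of B: delta (east=+5, north=+0); A at (east=0, north=6).
Therefore A relative to G: (east=0, north=6).

Answer: A is at (east=0, north=6) relative to G.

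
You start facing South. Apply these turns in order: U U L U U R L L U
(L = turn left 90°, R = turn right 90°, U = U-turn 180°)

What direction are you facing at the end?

Start: South
  U (U-turn (180°)) -> North
  U (U-turn (180°)) -> South
  L (left (90° counter-clockwise)) -> East
  U (U-turn (180°)) -> West
  U (U-turn (180°)) -> East
  R (right (90° clockwise)) -> South
  L (left (90° counter-clockwise)) -> East
  L (left (90° counter-clockwise)) -> North
  U (U-turn (180°)) -> South
Final: South

Answer: Final heading: South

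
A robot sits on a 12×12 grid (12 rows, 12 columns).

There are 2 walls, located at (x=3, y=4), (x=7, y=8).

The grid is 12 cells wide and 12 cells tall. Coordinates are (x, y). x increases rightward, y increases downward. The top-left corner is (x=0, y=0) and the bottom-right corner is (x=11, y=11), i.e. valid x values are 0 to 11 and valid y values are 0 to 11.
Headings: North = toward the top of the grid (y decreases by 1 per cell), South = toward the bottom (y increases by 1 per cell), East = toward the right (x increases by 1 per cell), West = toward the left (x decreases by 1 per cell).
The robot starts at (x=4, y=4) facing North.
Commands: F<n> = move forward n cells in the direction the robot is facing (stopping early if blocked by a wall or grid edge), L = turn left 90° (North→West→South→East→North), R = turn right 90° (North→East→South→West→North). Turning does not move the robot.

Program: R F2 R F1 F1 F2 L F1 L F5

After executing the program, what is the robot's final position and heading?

Start: (x=4, y=4), facing North
  R: turn right, now facing East
  F2: move forward 2, now at (x=6, y=4)
  R: turn right, now facing South
  F1: move forward 1, now at (x=6, y=5)
  F1: move forward 1, now at (x=6, y=6)
  F2: move forward 2, now at (x=6, y=8)
  L: turn left, now facing East
  F1: move forward 0/1 (blocked), now at (x=6, y=8)
  L: turn left, now facing North
  F5: move forward 5, now at (x=6, y=3)
Final: (x=6, y=3), facing North

Answer: Final position: (x=6, y=3), facing North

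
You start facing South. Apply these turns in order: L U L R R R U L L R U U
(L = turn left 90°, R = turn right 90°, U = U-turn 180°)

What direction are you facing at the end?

Start: South
  L (left (90° counter-clockwise)) -> East
  U (U-turn (180°)) -> West
  L (left (90° counter-clockwise)) -> South
  R (right (90° clockwise)) -> West
  R (right (90° clockwise)) -> North
  R (right (90° clockwise)) -> East
  U (U-turn (180°)) -> West
  L (left (90° counter-clockwise)) -> South
  L (left (90° counter-clockwise)) -> East
  R (right (90° clockwise)) -> South
  U (U-turn (180°)) -> North
  U (U-turn (180°)) -> South
Final: South

Answer: Final heading: South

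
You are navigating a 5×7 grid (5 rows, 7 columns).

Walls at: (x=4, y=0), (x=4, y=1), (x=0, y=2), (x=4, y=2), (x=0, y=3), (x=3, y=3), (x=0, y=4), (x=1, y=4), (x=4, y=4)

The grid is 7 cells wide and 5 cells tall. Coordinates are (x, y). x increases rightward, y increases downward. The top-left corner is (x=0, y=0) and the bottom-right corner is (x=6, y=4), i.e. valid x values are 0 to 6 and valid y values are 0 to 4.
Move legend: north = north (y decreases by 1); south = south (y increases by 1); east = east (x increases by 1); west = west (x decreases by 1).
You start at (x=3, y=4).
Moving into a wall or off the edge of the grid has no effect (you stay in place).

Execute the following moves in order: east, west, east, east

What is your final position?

Start: (x=3, y=4)
  east (east): blocked, stay at (x=3, y=4)
  west (west): (x=3, y=4) -> (x=2, y=4)
  east (east): (x=2, y=4) -> (x=3, y=4)
  east (east): blocked, stay at (x=3, y=4)
Final: (x=3, y=4)

Answer: Final position: (x=3, y=4)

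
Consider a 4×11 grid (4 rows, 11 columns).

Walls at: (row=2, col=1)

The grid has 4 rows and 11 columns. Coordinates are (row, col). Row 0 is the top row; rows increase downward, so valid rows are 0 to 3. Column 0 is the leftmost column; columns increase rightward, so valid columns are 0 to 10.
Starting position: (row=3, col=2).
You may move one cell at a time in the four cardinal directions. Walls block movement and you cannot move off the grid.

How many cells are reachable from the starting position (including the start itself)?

BFS flood-fill from (row=3, col=2):
  Distance 0: (row=3, col=2)
  Distance 1: (row=2, col=2), (row=3, col=1), (row=3, col=3)
  Distance 2: (row=1, col=2), (row=2, col=3), (row=3, col=0), (row=3, col=4)
  Distance 3: (row=0, col=2), (row=1, col=1), (row=1, col=3), (row=2, col=0), (row=2, col=4), (row=3, col=5)
  Distance 4: (row=0, col=1), (row=0, col=3), (row=1, col=0), (row=1, col=4), (row=2, col=5), (row=3, col=6)
  Distance 5: (row=0, col=0), (row=0, col=4), (row=1, col=5), (row=2, col=6), (row=3, col=7)
  Distance 6: (row=0, col=5), (row=1, col=6), (row=2, col=7), (row=3, col=8)
  Distance 7: (row=0, col=6), (row=1, col=7), (row=2, col=8), (row=3, col=9)
  Distance 8: (row=0, col=7), (row=1, col=8), (row=2, col=9), (row=3, col=10)
  Distance 9: (row=0, col=8), (row=1, col=9), (row=2, col=10)
  Distance 10: (row=0, col=9), (row=1, col=10)
  Distance 11: (row=0, col=10)
Total reachable: 43 (grid has 43 open cells total)

Answer: Reachable cells: 43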